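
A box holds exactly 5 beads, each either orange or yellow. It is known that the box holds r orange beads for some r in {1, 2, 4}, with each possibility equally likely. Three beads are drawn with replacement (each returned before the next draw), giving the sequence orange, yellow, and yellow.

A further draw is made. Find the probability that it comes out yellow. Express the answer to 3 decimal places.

0.642

Under each hypothesis, the probability of the observed sequence is: P(data | r = 1) = (1/5)(4/5)(4/5) = 16/125; P(data | r = 2) = (2/5)(3/5)(3/5) = 18/125; P(data | r = 4) = (4/5)(1/5)(1/5) = 4/125.
Multiplying each by its prior: 1/3 · 16/125 = 16/375, 1/3 · 18/125 = 6/125, 1/3 · 4/125 = 4/375; with total 38/375.
Dividing through by the total gives posterior P(r = 1 | data) = 8/19, P(r = 2 | data) = 9/19, P(r = 4 | data) = 2/19.
The predictive probability is P(yellow next | data) = (4/5)(8/19) + (3/5)(9/19) + (1/5)(2/19) = 61/95.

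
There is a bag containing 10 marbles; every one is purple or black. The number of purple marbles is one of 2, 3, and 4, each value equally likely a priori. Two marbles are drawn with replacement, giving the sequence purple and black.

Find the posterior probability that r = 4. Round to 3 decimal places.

Under each hypothesis, the probability of the observed sequence is: P(data | r = 2) = (2/10)(8/10) = 4/25; P(data | r = 3) = (3/10)(7/10) = 21/100; P(data | r = 4) = (4/10)(6/10) = 6/25.
Multiplying each by its prior: 1/3 · 4/25 = 4/75, 1/3 · 21/100 = 7/100, 1/3 · 6/25 = 2/25; summing to 61/300.
Therefore the posterior P(r = 4 | data) = (2/25) / (61/300) = 24/61.

0.393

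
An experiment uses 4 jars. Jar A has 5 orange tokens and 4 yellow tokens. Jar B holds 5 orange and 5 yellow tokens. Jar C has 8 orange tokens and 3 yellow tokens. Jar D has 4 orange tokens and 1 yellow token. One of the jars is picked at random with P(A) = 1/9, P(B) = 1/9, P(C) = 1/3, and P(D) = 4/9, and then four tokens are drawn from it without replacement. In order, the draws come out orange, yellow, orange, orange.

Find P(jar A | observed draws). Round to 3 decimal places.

For each hypothesis, P(data | H) works out to: P(data | jar A) = (5/9)(4/8)(4/7)(3/6) = 0.079365; P(data | jar B) = (5/10)(5/9)(4/8)(3/7) = 0.059524; P(data | jar C) = (8/11)(3/10)(7/9)(6/8) = 0.12727; P(data | jar D) = (4/5)(1/4)(3/3)(2/2) = 0.2.
The prior-weighted likelihoods are 1/9 · 0.079365 = 0.0088183, 1/9 · 0.059524 = 0.0066138, 1/3 · 0.12727 = 0.042424, 4/9 · 0.2 = 0.088889; with total 0.14675.
Therefore the posterior P(jar A | data) = (0.0088183) / (0.14675) = 0.060093.

0.060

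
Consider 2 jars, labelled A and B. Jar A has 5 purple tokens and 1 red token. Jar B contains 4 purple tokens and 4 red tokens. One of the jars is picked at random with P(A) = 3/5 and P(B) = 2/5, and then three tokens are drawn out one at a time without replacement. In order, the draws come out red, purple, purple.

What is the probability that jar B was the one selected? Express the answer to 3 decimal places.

0.364

For each hypothesis, P(data | H) works out to: P(data | jar A) = (1/6)(5/5)(4/4) = 1/6; P(data | jar B) = (4/8)(4/7)(3/6) = 1/7.
Multiplying each by its prior: 3/5 · 1/6 = 1/10, 2/5 · 1/7 = 2/35; summing to 11/70.
So P(jar B | data) = (2/35) / (11/70) = 4/11.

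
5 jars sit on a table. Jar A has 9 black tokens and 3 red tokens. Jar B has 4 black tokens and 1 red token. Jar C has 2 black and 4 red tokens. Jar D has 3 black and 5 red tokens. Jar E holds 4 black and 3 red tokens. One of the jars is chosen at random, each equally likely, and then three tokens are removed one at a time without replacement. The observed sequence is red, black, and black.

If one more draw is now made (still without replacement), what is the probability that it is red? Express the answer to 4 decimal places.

0.3765

Compute the likelihood of the observed sequence for each case: P(data | jar A) = (3/12)(9/11)(8/10) = 0.16364; P(data | jar B) = (1/5)(4/4)(3/3) = 0.2; P(data | jar C) = (4/6)(2/5)(1/4) = 0.066667; P(data | jar D) = (5/8)(3/7)(2/6) = 0.089286; P(data | jar E) = (3/7)(4/6)(3/5) = 0.17143.
The prior-weighted likelihoods are 1/5 · 0.16364 = 0.032727, 1/5 · 0.2 = 0.04, 1/5 · 0.066667 = 0.013333, 1/5 · 0.089286 = 0.017857, 1/5 · 0.17143 = 0.034286; summing to 0.1382.
Dividing through by the total gives posterior P(jar A | data) = 0.23681, P(jar B | data) = 0.28943, P(jar C | data) = 0.096476, P(jar D | data) = 0.12921, P(jar E | data) = 0.24808.
So P(red next | data) = Σ P(red next | H) P(H | data) = (2/9)(0.23681) + (0)(0.28943) + (1)(0.096476) + (4/5)(0.12921) + (1/2)(0.24808) = 0.37651.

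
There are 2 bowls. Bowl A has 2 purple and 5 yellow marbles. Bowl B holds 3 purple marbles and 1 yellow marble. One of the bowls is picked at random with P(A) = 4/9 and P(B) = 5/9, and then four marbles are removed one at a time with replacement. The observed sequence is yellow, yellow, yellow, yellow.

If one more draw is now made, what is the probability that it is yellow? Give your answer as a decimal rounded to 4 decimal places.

For each hypothesis, P(data | H) works out to: P(data | bowl A) = (5/7)(5/7)(5/7)(5/7) = 0.26031; P(data | bowl B) = (1/4)(1/4)(1/4)(1/4) = 0.0039062.
The prior-weighted likelihoods are 4/9 · 0.26031 = 0.11569, 5/9 · 0.0039062 = 0.0021701; with total 0.11786.
Normalising, the posterior is P(bowl A | data) = 0.98159, P(bowl B | data) = 0.018412.
So P(yellow next | data) = Σ P(yellow next | H) P(H | data) = (5/7)(0.98159) + (1/4)(0.018412) = 0.70574.

0.7057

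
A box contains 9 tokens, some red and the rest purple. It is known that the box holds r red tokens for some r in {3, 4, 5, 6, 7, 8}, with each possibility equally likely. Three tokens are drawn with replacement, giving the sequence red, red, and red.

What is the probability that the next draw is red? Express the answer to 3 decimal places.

Under each hypothesis, the probability of the observed sequence is: P(data | r = 3) = (3/9)(3/9)(3/9) = 0.037037; P(data | r = 4) = (4/9)(4/9)(4/9) = 0.087791; P(data | r = 5) = (5/9)(5/9)(5/9) = 0.17147; P(data | r = 6) = (6/9)(6/9)(6/9) = 0.2963; P(data | r = 7) = (7/9)(7/9)(7/9) = 0.47051; P(data | r = 8) = (8/9)(8/9)(8/9) = 0.70233.
Weighting by the prior gives 1/6 · 0.037037 = 0.0061728, 1/6 · 0.087791 = 0.014632, 1/6 · 0.17147 = 0.028578, 1/6 · 0.2963 = 0.049383, 1/6 · 0.47051 = 0.078418, 1/6 · 0.70233 = 0.11706; summing to 0.29424.
Dividing through by the total gives posterior P(r = 3 | data) = 0.020979, P(r = 4 | data) = 0.049728, P(r = 5 | data) = 0.097125, P(r = 6 | data) = 0.16783, P(r = 7 | data) = 0.26651, P(r = 8 | data) = 0.39782.
So P(red next | data) = Σ P(red next | H) P(H | data) = (1/3)(0.020979) + (4/9)(0.049728) + (5/9)(0.097125) + (2/3)(0.16783) + (7/9)(0.26651) + (8/9)(0.39782) = 0.75585.

0.756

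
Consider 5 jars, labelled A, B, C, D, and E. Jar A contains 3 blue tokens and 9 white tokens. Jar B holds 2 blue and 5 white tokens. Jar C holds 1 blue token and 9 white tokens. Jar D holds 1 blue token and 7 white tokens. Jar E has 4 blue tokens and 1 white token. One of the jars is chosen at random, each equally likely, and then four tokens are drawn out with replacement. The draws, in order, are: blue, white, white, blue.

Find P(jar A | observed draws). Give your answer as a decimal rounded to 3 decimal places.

0.287

Compute the likelihood of the observed sequence for each case: P(data | jar A) = (3/12)(9/12)(9/12)(3/12) = 0.035156; P(data | jar B) = (2/7)(5/7)(5/7)(2/7) = 0.041649; P(data | jar C) = (1/10)(9/10)(9/10)(1/10) = 0.0081; P(data | jar D) = (1/8)(7/8)(7/8)(1/8) = 0.011963; P(data | jar E) = (4/5)(1/5)(1/5)(4/5) = 0.0256.
The prior-weighted likelihoods are 1/5 · 0.035156 = 0.0070313, 1/5 · 0.041649 = 0.0083299, 1/5 · 0.0081 = 0.00162, 1/5 · 0.011963 = 0.0023926, 1/5 · 0.0256 = 0.00512; summing to 0.024494.
So P(jar A | data) = (0.0070313) / (0.024494) = 0.28706.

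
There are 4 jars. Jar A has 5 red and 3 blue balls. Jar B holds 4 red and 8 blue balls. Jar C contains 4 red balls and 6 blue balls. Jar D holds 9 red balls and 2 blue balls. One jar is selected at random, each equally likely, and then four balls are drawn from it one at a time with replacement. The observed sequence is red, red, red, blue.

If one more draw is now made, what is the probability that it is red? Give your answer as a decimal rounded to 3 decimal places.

0.638

The likelihood of the observed sequence under each hypothesis: P(data | jar A) = (5/8)(5/8)(5/8)(3/8) = 0.091553; P(data | jar B) = (4/12)(4/12)(4/12)(8/12) = 0.024691; P(data | jar C) = (4/10)(4/10)(4/10)(6/10) = 0.0384; P(data | jar D) = (9/11)(9/11)(9/11)(2/11) = 0.099583.
The prior-weighted likelihoods are 1/4 · 0.091553 = 0.022888, 1/4 · 0.024691 = 0.0061728, 1/4 · 0.0384 = 0.0096, 1/4 · 0.099583 = 0.024896; these sum to 0.063557.
Normalising, the posterior is P(jar A | data) = 0.36012, P(jar B | data) = 0.097123, P(jar C | data) = 0.15105, P(jar D | data) = 0.39171.
Averaging over the posterior, P(red next | data) = (5/8)(0.36012) + (1/3)(0.097123) + (2/5)(0.15105) + (9/11)(0.39171) = 0.63836.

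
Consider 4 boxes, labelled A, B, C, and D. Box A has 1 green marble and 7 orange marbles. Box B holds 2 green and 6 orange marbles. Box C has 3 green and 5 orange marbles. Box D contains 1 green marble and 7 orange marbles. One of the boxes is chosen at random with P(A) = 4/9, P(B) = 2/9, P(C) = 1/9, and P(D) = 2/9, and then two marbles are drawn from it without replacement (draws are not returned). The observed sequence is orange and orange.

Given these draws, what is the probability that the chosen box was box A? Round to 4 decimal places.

Compute the likelihood of the observed sequence for each case: P(data | box A) = (7/8)(6/7) = 3/4; P(data | box B) = (6/8)(5/7) = 15/28; P(data | box C) = (5/8)(4/7) = 5/14; P(data | box D) = (7/8)(6/7) = 3/4.
The prior-weighted likelihoods are 4/9 · 3/4 = 1/3, 2/9 · 15/28 = 5/42, 1/9 · 5/14 = 5/126, 2/9 · 3/4 = 1/6; these sum to 83/126.
By Bayes' rule, P(box A | data) = (1/3) / (83/126) = 42/83.

0.5060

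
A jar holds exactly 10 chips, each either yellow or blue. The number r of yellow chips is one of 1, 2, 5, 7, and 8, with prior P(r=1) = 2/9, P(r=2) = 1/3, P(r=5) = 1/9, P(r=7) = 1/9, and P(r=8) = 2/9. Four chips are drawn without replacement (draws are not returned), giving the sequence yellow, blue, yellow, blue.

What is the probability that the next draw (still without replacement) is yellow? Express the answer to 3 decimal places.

0.523

The likelihood of the observed sequence under each hypothesis: P(data | r = 1) = (1/10)(9/9)(0/8) = 0; P(data | r = 2) = (2/10)(8/9)(1/8)(7/7) = 0.022222; P(data | r = 5) = (5/10)(5/9)(4/8)(4/7) = 0.079365; P(data | r = 7) = (7/10)(3/9)(6/8)(2/7) = 0.05; P(data | r = 8) = (8/10)(2/9)(7/8)(1/7) = 0.022222.
Multiplying each by its prior: 2/9 · 0 = 0, 1/3 · 0.022222 = 0.0074074, 1/9 · 0.079365 = 0.0088183, 1/9 · 0.05 = 0.0055556, 2/9 · 0.022222 = 0.0049383; these sum to 0.02672.
Dividing through by the total gives posterior P(r = 1 | data) = 0, P(r = 2 | data) = 0.27723, P(r = 5 | data) = 0.33003, P(r = 7 | data) = 0.20792, P(r = 8 | data) = 0.18482.
Averaging over the posterior, P(yellow next | data) = (0)(0.27723) + (1/2)(0.33003) + (5/6)(0.20792) + (1)(0.18482) = 0.5231.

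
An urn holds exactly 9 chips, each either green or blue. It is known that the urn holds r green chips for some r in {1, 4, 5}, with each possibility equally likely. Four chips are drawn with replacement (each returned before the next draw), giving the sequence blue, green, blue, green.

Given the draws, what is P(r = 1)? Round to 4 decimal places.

0.0741

For each hypothesis, P(data | H) works out to: P(data | r = 1) = (8/9)(1/9)(8/9)(1/9) = 0.0097546; P(data | r = 4) = (5/9)(4/9)(5/9)(4/9) = 0.060966; P(data | r = 5) = (4/9)(5/9)(4/9)(5/9) = 0.060966.
Multiplying each by its prior: 1/3 · 0.0097546 = 0.0032515, 1/3 · 0.060966 = 0.020322, 1/3 · 0.060966 = 0.020322; these sum to 0.043896.
Therefore the posterior P(r = 1 | data) = (0.0032515) / (0.043896) = 0.074074.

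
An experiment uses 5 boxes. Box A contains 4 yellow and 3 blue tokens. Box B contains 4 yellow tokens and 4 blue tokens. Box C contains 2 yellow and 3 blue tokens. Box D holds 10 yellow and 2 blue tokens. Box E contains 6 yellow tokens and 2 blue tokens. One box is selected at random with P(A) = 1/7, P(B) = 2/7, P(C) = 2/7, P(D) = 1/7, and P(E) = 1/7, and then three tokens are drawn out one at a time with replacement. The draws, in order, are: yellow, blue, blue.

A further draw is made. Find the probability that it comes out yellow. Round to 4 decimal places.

0.4974

Compute the likelihood of the observed sequence for each case: P(data | box A) = (4/7)(3/7)(3/7) = 0.10496; P(data | box B) = (4/8)(4/8)(4/8) = 0.125; P(data | box C) = (2/5)(3/5)(3/5) = 0.144; P(data | box D) = (10/12)(2/12)(2/12) = 0.023148; P(data | box E) = (6/8)(2/8)(2/8) = 0.046875.
Weighting by the prior gives 1/7 · 0.10496 = 0.014994, 2/7 · 0.125 = 0.035714, 2/7 · 0.144 = 0.041143, 1/7 · 0.023148 = 0.0033069, 1/7 · 0.046875 = 0.0066964; these sum to 0.10185.
The posterior is then P(box A | data) = 0.14721, P(box B | data) = 0.35064, P(box C | data) = 0.40394, P(box D | data) = 0.032467, P(box E | data) = 0.065745.
Averaging over the posterior, P(yellow next | data) = (4/7)(0.14721) + (1/2)(0.35064) + (2/5)(0.40394) + (5/6)(0.032467) + (3/4)(0.065745) = 0.49738.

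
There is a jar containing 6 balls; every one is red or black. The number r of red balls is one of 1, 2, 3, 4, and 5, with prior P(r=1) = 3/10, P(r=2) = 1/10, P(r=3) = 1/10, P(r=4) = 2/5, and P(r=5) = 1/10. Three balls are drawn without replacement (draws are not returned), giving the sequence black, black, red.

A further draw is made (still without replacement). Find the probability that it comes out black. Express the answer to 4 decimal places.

The likelihood of the observed sequence under each hypothesis: P(data | r = 1) = (5/6)(4/5)(1/4) = 1/6; P(data | r = 2) = (4/6)(3/5)(2/4) = 1/5; P(data | r = 3) = (3/6)(2/5)(3/4) = 3/20; P(data | r = 4) = (2/6)(1/5)(4/4) = 1/15; P(data | r = 5) = (1/6)(0/5) = 0.
Multiplying each by its prior: 3/10 · 1/6 = 1/20, 1/10 · 1/5 = 1/50, 1/10 · 3/20 = 3/200, 2/5 · 1/15 = 2/75, 1/10 · 0 = 0; summing to 67/600.
Dividing through by the total gives posterior P(r = 1 | data) = 30/67, P(r = 2 | data) = 12/67, P(r = 3 | data) = 9/67, P(r = 4 | data) = 16/67, P(r = 5 | data) = 0.
The predictive probability is P(black next | data) = (1)(30/67) + (2/3)(12/67) + (1/3)(9/67) + (0)(16/67) = 41/67.

0.6119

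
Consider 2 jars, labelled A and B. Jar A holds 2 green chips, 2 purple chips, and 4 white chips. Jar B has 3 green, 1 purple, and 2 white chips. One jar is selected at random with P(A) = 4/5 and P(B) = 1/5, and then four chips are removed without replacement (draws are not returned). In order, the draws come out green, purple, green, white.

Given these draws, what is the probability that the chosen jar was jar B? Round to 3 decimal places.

For each hypothesis, P(data | H) works out to: P(data | jar A) = (2/8)(2/7)(1/6)(4/5) = 1/105; P(data | jar B) = (3/6)(1/5)(2/4)(2/3) = 1/30.
The prior-weighted likelihoods are 4/5 · 1/105 = 4/525, 1/5 · 1/30 = 1/150; these sum to 1/70.
Hence P(jar B | data) = (1/150) / (1/70) = 7/15.

0.467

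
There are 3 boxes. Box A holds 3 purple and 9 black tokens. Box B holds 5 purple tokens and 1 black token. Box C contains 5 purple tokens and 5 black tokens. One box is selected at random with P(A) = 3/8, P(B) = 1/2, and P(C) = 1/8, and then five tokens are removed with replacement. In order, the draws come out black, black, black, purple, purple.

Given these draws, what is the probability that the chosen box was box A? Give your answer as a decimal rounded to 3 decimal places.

0.642

The likelihood of the observed sequence under each hypothesis: P(data | box A) = (9/12)(9/12)(9/12)(3/12)(3/12) = 0.026367; P(data | box B) = (1/6)(1/6)(1/6)(5/6)(5/6) = 0.003215; P(data | box C) = (5/10)(5/10)(5/10)(5/10)(5/10) = 0.03125.
Multiplying each by its prior: 3/8 · 0.026367 = 0.0098877, 1/2 · 0.003215 = 0.0016075, 1/8 · 0.03125 = 0.0039062; summing to 0.015401.
Therefore the posterior P(box A | data) = (0.0098877) / (0.015401) = 0.642.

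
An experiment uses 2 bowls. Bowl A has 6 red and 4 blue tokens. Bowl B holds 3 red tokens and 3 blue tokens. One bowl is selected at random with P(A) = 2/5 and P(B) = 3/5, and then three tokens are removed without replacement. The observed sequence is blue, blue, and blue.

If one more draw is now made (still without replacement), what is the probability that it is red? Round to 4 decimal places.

Compute the likelihood of the observed sequence for each case: P(data | bowl A) = (4/10)(3/9)(2/8) = 1/30; P(data | bowl B) = (3/6)(2/5)(1/4) = 1/20.
Weighting by the prior gives 2/5 · 1/30 = 1/75, 3/5 · 1/20 = 3/100; with total 13/300.
Dividing through by the total gives posterior P(bowl A | data) = 4/13, P(bowl B | data) = 9/13.
Averaging over the posterior, P(red next | data) = (6/7)(4/13) + (1)(9/13) = 87/91.

0.9560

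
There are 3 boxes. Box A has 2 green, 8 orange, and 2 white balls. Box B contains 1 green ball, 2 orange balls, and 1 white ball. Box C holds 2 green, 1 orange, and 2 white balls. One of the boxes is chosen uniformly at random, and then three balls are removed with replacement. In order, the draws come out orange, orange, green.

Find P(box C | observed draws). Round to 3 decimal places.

0.105

For each hypothesis, P(data | H) works out to: P(data | box A) = (8/12)(8/12)(2/12) = 0.074074; P(data | box B) = (2/4)(2/4)(1/4) = 0.0625; P(data | box C) = (1/5)(1/5)(2/5) = 0.016.
Weighting by the prior gives 1/3 · 0.074074 = 0.024691, 1/3 · 0.0625 = 0.020833, 1/3 · 0.016 = 0.0053333; these sum to 0.050858.
So P(box C | data) = (0.0053333) / (0.050858) = 0.10487.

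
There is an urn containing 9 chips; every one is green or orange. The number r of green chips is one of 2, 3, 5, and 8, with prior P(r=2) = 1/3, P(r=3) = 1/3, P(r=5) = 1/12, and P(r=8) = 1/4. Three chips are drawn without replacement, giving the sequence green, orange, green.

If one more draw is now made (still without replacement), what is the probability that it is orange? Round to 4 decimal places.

0.4821

Under each hypothesis, the probability of the observed sequence is: P(data | r = 2) = (2/9)(7/8)(1/7) = 1/36; P(data | r = 3) = (3/9)(6/8)(2/7) = 1/14; P(data | r = 5) = (5/9)(4/8)(4/7) = 10/63; P(data | r = 8) = (8/9)(1/8)(7/7) = 1/9.
Multiplying each by its prior: 1/3 · 1/36 = 1/108, 1/3 · 1/14 = 1/42, 1/12 · 10/63 = 5/378, 1/4 · 1/9 = 1/36; these sum to 2/27.
The posterior is then P(r = 2 | data) = 1/8, P(r = 3 | data) = 9/28, P(r = 5 | data) = 5/28, P(r = 8 | data) = 3/8.
Averaging over the posterior, P(orange next | data) = (1)(1/8) + (5/6)(9/28) + (1/2)(5/28) + (0)(3/8) = 27/56.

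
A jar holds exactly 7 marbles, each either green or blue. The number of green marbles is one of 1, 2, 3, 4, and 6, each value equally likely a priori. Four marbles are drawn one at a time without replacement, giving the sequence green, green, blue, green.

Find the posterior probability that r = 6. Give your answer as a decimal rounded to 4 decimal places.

0.5556

The likelihood of the observed sequence under each hypothesis: P(data | r = 1) = (1/7)(0/6) = 0; P(data | r = 2) = (2/7)(1/6)(5/5)(0/4) = 0; P(data | r = 3) = (3/7)(2/6)(4/5)(1/4) = 1/35; P(data | r = 4) = (4/7)(3/6)(3/5)(2/4) = 3/35; P(data | r = 6) = (6/7)(5/6)(1/5)(4/4) = 1/7.
The prior-weighted likelihoods are 1/5 · 0 = 0, 1/5 · 0 = 0, 1/5 · 1/35 = 1/175, 1/5 · 3/35 = 3/175, 1/5 · 1/7 = 1/35; summing to 9/175.
So P(r = 6 | data) = (1/35) / (9/175) = 5/9.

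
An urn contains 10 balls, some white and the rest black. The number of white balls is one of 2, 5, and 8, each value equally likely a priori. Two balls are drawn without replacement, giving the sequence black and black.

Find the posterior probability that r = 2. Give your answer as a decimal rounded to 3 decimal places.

The likelihood of the observed sequence under each hypothesis: P(data | r = 2) = (8/10)(7/9) = 28/45; P(data | r = 5) = (5/10)(4/9) = 2/9; P(data | r = 8) = (2/10)(1/9) = 1/45.
Multiplying each by its prior: 1/3 · 28/45 = 28/135, 1/3 · 2/9 = 2/27, 1/3 · 1/45 = 1/135; with total 13/45.
Therefore the posterior P(r = 2 | data) = (28/135) / (13/45) = 28/39.

0.718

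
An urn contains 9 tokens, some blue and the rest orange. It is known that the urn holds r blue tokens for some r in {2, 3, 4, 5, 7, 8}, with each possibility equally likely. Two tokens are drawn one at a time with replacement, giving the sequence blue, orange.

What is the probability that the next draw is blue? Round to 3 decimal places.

For each hypothesis, P(data | H) works out to: P(data | r = 2) = (2/9)(7/9) = 14/81; P(data | r = 3) = (3/9)(6/9) = 2/9; P(data | r = 4) = (4/9)(5/9) = 20/81; P(data | r = 5) = (5/9)(4/9) = 20/81; P(data | r = 7) = (7/9)(2/9) = 14/81; P(data | r = 8) = (8/9)(1/9) = 8/81.
Weighting by the prior gives 1/6 · 14/81 = 7/243, 1/6 · 2/9 = 1/27, 1/6 · 20/81 = 10/243, 1/6 · 20/81 = 10/243, 1/6 · 14/81 = 7/243, 1/6 · 8/81 = 4/243; these sum to 47/243.
The posterior is then P(r = 2 | data) = 7/47, P(r = 3 | data) = 9/47, P(r = 4 | data) = 10/47, P(r = 5 | data) = 10/47, P(r = 7 | data) = 7/47, P(r = 8 | data) = 4/47.
Averaging over the posterior, P(blue next | data) = (2/9)(7/47) + (1/3)(9/47) + (4/9)(10/47) + (5/9)(10/47) + (7/9)(7/47) + (8/9)(4/47) = 212/423.

0.501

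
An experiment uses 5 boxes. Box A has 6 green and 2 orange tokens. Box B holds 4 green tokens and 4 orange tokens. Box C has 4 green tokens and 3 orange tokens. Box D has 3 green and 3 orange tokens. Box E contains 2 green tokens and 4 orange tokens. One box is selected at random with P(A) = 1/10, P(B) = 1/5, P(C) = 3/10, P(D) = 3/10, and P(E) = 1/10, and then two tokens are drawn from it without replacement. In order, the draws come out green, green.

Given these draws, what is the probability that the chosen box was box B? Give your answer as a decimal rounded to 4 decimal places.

Under each hypothesis, the probability of the observed sequence is: P(data | box A) = (6/8)(5/7) = 15/28; P(data | box B) = (4/8)(3/7) = 3/14; P(data | box C) = (4/7)(3/6) = 2/7; P(data | box D) = (3/6)(2/5) = 1/5; P(data | box E) = (2/6)(1/5) = 1/15.
The prior-weighted likelihoods are 1/10 · 15/28 = 3/56, 1/5 · 3/14 = 3/70, 3/10 · 2/7 = 3/35, 3/10 · 1/5 = 3/50, 1/10 · 1/15 = 1/150; these sum to 209/840.
Hence P(box B | data) = (3/70) / (209/840) = 36/209.

0.1722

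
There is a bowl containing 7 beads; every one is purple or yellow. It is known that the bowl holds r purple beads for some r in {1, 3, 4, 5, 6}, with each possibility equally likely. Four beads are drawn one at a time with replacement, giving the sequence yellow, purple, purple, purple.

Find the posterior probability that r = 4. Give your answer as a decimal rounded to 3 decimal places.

0.249

Compute the likelihood of the observed sequence for each case: P(data | r = 1) = (6/7)(1/7)(1/7)(1/7) = 0.002499; P(data | r = 3) = (4/7)(3/7)(3/7)(3/7) = 0.044981; P(data | r = 4) = (3/7)(4/7)(4/7)(4/7) = 0.079967; P(data | r = 5) = (2/7)(5/7)(5/7)(5/7) = 0.10412; P(data | r = 6) = (1/7)(6/7)(6/7)(6/7) = 0.089963.
The prior-weighted likelihoods are 1/5 · 0.002499 = 0.00049979, 1/5 · 0.044981 = 0.0089963, 1/5 · 0.079967 = 0.015993, 1/5 · 0.10412 = 0.020825, 1/5 · 0.089963 = 0.017993; these sum to 0.064307.
Hence P(r = 4 | data) = (0.015993) / (0.064307) = 0.2487.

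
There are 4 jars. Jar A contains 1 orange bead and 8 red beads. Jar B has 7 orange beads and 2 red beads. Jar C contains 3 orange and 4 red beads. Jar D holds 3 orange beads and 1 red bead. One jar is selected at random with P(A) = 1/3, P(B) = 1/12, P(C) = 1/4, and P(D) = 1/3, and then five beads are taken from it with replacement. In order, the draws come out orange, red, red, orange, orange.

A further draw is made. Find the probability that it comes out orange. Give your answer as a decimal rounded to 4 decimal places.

0.6219

Compute the likelihood of the observed sequence for each case: P(data | jar A) = (1/9)(8/9)(8/9)(1/9)(1/9) = 0.0010838; P(data | jar B) = (7/9)(2/9)(2/9)(7/9)(7/9) = 0.023235; P(data | jar C) = (3/7)(4/7)(4/7)(3/7)(3/7) = 0.025704; P(data | jar D) = (3/4)(1/4)(1/4)(3/4)(3/4) = 0.026367.
Weighting by the prior gives 1/3 · 0.0010838 = 0.00036128, 1/12 · 0.023235 = 0.0019362, 1/4 · 0.025704 = 0.0064259, 1/3 · 0.026367 = 0.0087891; these sum to 0.017512.
The posterior is then P(jar A | data) = 0.02063, P(jar B | data) = 0.11056, P(jar C | data) = 0.36693, P(jar D | data) = 0.50187.
The predictive probability is P(orange next | data) = (1/9)(0.02063) + (7/9)(0.11056) + (3/7)(0.36693) + (3/4)(0.50187) = 0.62195.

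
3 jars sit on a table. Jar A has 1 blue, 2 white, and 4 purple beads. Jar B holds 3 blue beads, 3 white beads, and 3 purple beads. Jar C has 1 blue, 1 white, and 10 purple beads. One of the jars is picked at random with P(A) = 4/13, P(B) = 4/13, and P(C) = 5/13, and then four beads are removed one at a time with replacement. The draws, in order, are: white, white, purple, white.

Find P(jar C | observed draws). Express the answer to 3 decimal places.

The likelihood of the observed sequence under each hypothesis: P(data | jar A) = (2/7)(2/7)(4/7)(2/7) = 0.013328; P(data | jar B) = (3/9)(3/9)(3/9)(3/9) = 0.012346; P(data | jar C) = (1/12)(1/12)(10/12)(1/12) = 0.00048225.
The prior-weighted likelihoods are 4/13 · 0.013328 = 0.0041009, 4/13 · 0.012346 = 0.0037987, 5/13 · 0.00048225 = 0.00018548; with total 0.008085.
So P(jar C | data) = (0.00018548) / (0.008085) = 0.022941.

0.023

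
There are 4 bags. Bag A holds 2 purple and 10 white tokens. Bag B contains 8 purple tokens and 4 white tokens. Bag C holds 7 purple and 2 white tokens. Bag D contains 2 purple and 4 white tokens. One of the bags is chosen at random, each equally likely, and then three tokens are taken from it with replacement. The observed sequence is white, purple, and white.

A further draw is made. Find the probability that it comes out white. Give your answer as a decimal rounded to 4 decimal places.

0.6070

Compute the likelihood of the observed sequence for each case: P(data | bag A) = (10/12)(2/12)(10/12) = 0.11574; P(data | bag B) = (4/12)(8/12)(4/12) = 0.074074; P(data | bag C) = (2/9)(7/9)(2/9) = 0.038409; P(data | bag D) = (4/6)(2/6)(4/6) = 0.14815.
Multiplying each by its prior: 1/4 · 0.11574 = 0.028935, 1/4 · 0.074074 = 0.018519, 1/4 · 0.038409 = 0.0096022, 1/4 · 0.14815 = 0.037037; summing to 0.094093.
The posterior is then P(bag A | data) = 0.30752, P(bag B | data) = 0.19681, P(bag C | data) = 0.10205, P(bag D | data) = 0.39362.
Averaging over the posterior, P(white next | data) = (5/6)(0.30752) + (1/3)(0.19681) + (2/9)(0.10205) + (2/3)(0.39362) = 0.60696.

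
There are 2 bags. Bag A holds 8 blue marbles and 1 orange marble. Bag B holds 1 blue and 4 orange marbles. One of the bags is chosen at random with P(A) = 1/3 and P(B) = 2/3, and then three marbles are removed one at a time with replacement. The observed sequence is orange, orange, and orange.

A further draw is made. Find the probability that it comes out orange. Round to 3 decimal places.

0.799

Under each hypothesis, the probability of the observed sequence is: P(data | bag A) = (1/9)(1/9)(1/9) = 0.0013717; P(data | bag B) = (4/5)(4/5)(4/5) = 0.512.
The prior-weighted likelihoods are 1/3 · 0.0013717 = 0.00045725, 2/3 · 0.512 = 0.34133; with total 0.34179.
The posterior is then P(bag A | data) = 0.0013378, P(bag B | data) = 0.99866.
Averaging over the posterior, P(orange next | data) = (1/9)(0.0013378) + (4/5)(0.99866) = 0.79908.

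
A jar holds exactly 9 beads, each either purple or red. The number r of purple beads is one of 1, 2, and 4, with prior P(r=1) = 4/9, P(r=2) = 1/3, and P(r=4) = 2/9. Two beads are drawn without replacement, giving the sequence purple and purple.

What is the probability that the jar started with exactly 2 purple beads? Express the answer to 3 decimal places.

For each hypothesis, P(data | H) works out to: P(data | r = 1) = (1/9)(0/8) = 0; P(data | r = 2) = (2/9)(1/8) = 1/36; P(data | r = 4) = (4/9)(3/8) = 1/6.
The prior-weighted likelihoods are 4/9 · 0 = 0, 1/3 · 1/36 = 1/108, 2/9 · 1/6 = 1/27; summing to 5/108.
So P(r = 2 | data) = (1/108) / (5/108) = 1/5.

0.200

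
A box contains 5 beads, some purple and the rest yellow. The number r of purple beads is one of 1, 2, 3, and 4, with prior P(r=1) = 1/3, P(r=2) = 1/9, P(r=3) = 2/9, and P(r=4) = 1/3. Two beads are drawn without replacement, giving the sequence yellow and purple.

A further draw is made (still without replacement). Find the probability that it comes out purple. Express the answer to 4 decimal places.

For each hypothesis, P(data | H) works out to: P(data | r = 1) = (4/5)(1/4) = 1/5; P(data | r = 2) = (3/5)(2/4) = 3/10; P(data | r = 3) = (2/5)(3/4) = 3/10; P(data | r = 4) = (1/5)(4/4) = 1/5.
Weighting by the prior gives 1/3 · 1/5 = 1/15, 1/9 · 3/10 = 1/30, 2/9 · 3/10 = 1/15, 1/3 · 1/5 = 1/15; summing to 7/30.
Normalising, the posterior is P(r = 1 | data) = 2/7, P(r = 2 | data) = 1/7, P(r = 3 | data) = 2/7, P(r = 4 | data) = 2/7.
So P(purple next | data) = Σ P(purple next | H) P(H | data) = (0)(2/7) + (1/3)(1/7) + (2/3)(2/7) + (1)(2/7) = 11/21.

0.5238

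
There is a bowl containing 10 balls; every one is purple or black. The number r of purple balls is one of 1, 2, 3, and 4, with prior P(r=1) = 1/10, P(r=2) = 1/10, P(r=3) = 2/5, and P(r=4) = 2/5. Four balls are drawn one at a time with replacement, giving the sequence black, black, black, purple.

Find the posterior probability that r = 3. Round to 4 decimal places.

0.4414

Compute the likelihood of the observed sequence for each case: P(data | r = 1) = (9/10)(9/10)(9/10)(1/10) = 0.0729; P(data | r = 2) = (8/10)(8/10)(8/10)(2/10) = 0.1024; P(data | r = 3) = (7/10)(7/10)(7/10)(3/10) = 0.1029; P(data | r = 4) = (6/10)(6/10)(6/10)(4/10) = 0.0864.
Weighting by the prior gives 1/10 · 0.0729 = 0.00729, 1/10 · 0.1024 = 0.01024, 2/5 · 0.1029 = 0.04116, 2/5 · 0.0864 = 0.03456; with total 0.09325.
By Bayes' rule, P(r = 3 | data) = (0.04116) / (0.09325) = 0.44139.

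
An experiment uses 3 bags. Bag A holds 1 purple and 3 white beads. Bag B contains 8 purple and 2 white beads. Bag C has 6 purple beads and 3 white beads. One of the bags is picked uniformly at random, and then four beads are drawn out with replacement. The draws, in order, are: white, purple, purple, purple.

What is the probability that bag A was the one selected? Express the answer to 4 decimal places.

For each hypothesis, P(data | H) works out to: P(data | bag A) = (3/4)(1/4)(1/4)(1/4) = 0.011719; P(data | bag B) = (2/10)(8/10)(8/10)(8/10) = 0.1024; P(data | bag C) = (3/9)(6/9)(6/9)(6/9) = 0.098765.
Multiplying each by its prior: 1/3 · 0.011719 = 0.0039062, 1/3 · 0.1024 = 0.034133, 1/3 · 0.098765 = 0.032922; with total 0.070961.
So P(bag A | data) = (0.0039062) / (0.070961) = 0.055048.

0.0550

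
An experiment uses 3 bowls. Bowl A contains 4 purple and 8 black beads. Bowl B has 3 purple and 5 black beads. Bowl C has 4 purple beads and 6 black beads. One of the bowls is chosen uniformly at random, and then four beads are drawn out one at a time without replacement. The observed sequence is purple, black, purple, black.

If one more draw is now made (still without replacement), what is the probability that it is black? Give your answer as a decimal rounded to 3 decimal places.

Under each hypothesis, the probability of the observed sequence is: P(data | bowl A) = (4/12)(8/11)(3/10)(7/9) = 0.056566; P(data | bowl B) = (3/8)(5/7)(2/6)(4/5) = 0.071429; P(data | bowl C) = (4/10)(6/9)(3/8)(5/7) = 0.071429.
Multiplying each by its prior: 1/3 · 0.056566 = 0.018855, 1/3 · 0.071429 = 0.02381, 1/3 · 0.071429 = 0.02381; these sum to 0.066474.
Dividing through by the total gives posterior P(bowl A | data) = 0.28365, P(bowl B | data) = 0.35818, P(bowl C | data) = 0.35818.
Averaging over the posterior, P(black next | data) = (3/4)(0.28365) + (3/4)(0.35818) + (2/3)(0.35818) = 0.72015.

0.720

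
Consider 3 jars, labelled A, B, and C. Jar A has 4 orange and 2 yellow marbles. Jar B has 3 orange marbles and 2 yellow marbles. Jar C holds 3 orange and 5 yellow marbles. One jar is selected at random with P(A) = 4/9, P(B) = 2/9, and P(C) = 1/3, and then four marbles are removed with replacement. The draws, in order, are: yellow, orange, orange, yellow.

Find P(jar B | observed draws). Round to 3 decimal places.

0.241

Under each hypothesis, the probability of the observed sequence is: P(data | jar A) = (2/6)(4/6)(4/6)(2/6) = 0.049383; P(data | jar B) = (2/5)(3/5)(3/5)(2/5) = 0.0576; P(data | jar C) = (5/8)(3/8)(3/8)(5/8) = 0.054932.
Multiplying each by its prior: 4/9 · 0.049383 = 0.021948, 2/9 · 0.0576 = 0.0128, 1/3 · 0.054932 = 0.018311; summing to 0.053058.
Therefore the posterior P(jar B | data) = (0.0128) / (0.053058) = 0.24124.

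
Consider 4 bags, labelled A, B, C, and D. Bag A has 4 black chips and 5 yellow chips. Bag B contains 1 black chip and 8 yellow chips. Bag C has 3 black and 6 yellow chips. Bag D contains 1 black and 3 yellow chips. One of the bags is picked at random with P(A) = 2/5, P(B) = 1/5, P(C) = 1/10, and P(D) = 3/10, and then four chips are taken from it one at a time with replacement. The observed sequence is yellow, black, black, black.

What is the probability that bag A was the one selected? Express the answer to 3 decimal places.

0.758

Under each hypothesis, the probability of the observed sequence is: P(data | bag A) = (5/9)(4/9)(4/9)(4/9) = 0.048773; P(data | bag B) = (8/9)(1/9)(1/9)(1/9) = 0.0012193; P(data | bag C) = (6/9)(3/9)(3/9)(3/9) = 0.024691; P(data | bag D) = (3/4)(1/4)(1/4)(1/4) = 0.011719.
Weighting by the prior gives 2/5 · 0.048773 = 0.019509, 1/5 · 0.0012193 = 0.00024387, 1/10 · 0.024691 = 0.0024691, 3/10 · 0.011719 = 0.0035156; summing to 0.025738.
Therefore the posterior P(bag A | data) = (0.019509) / (0.025738) = 0.758.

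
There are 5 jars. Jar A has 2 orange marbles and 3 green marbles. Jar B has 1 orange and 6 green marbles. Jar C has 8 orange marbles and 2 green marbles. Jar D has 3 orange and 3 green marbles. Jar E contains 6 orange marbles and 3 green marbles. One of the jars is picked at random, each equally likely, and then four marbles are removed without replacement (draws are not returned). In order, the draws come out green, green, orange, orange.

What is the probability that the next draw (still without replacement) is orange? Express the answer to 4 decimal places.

Under each hypothesis, the probability of the observed sequence is: P(data | jar A) = (3/5)(2/4)(2/3)(1/2) = 0.1; P(data | jar B) = (6/7)(5/6)(1/5)(0/4) = 0; P(data | jar C) = (2/10)(1/9)(8/8)(7/7) = 0.022222; P(data | jar D) = (3/6)(2/5)(3/4)(2/3) = 0.1; P(data | jar E) = (3/9)(2/8)(6/7)(5/6) = 0.059524.
Weighting by the prior gives 1/5 · 0.1 = 0.02, 1/5 · 0 = 0, 1/5 · 0.022222 = 0.0044444, 1/5 · 0.1 = 0.02, 1/5 · 0.059524 = 0.011905; these sum to 0.056349.
Normalising, the posterior is P(jar A | data) = 0.35493, P(jar B | data) = 0, P(jar C | data) = 0.078873, P(jar D | data) = 0.35493, P(jar E | data) = 0.21127.
Averaging over the posterior, P(orange next | data) = (0)(0.35493) + (1)(0.078873) + (1/2)(0.35493) + (4/5)(0.21127) = 0.42535.

0.4254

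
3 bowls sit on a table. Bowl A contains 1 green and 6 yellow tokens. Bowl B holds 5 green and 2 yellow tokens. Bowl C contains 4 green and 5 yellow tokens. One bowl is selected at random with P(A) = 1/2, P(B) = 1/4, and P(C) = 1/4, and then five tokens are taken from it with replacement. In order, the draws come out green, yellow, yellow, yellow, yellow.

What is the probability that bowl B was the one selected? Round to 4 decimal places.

For each hypothesis, P(data | H) works out to: P(data | bowl A) = (1/7)(6/7)(6/7)(6/7)(6/7) = 0.077111; P(data | bowl B) = (5/7)(2/7)(2/7)(2/7)(2/7) = 0.0047599; P(data | bowl C) = (4/9)(5/9)(5/9)(5/9)(5/9) = 0.042338.
The prior-weighted likelihoods are 1/2 · 0.077111 = 0.038555, 1/4 · 0.0047599 = 0.00119, 1/4 · 0.042338 = 0.010584; these sum to 0.05033.
Hence P(bowl B | data) = (0.00119) / (0.05033) = 0.023644.

0.0236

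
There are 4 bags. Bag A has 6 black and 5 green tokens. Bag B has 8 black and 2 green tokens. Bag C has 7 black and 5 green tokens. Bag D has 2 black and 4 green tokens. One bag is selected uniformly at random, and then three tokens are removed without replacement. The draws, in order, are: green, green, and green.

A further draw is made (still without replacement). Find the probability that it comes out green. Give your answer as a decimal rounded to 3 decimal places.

0.300

Compute the likelihood of the observed sequence for each case: P(data | bag A) = (5/11)(4/10)(3/9) = 0.060606; P(data | bag B) = (2/10)(1/9)(0/8) = 0; P(data | bag C) = (5/12)(4/11)(3/10) = 0.045455; P(data | bag D) = (4/6)(3/5)(2/4) = 0.2.
Weighting by the prior gives 1/4 · 0.060606 = 0.015152, 1/4 · 0 = 0, 1/4 · 0.045455 = 0.011364, 1/4 · 0.2 = 0.05; with total 0.076515.
Normalising, the posterior is P(bag A | data) = 0.19802, P(bag B | data) = 0, P(bag C | data) = 0.14851, P(bag D | data) = 0.65347.
The predictive probability is P(green next | data) = (1/4)(0.19802) + (2/9)(0.14851) + (1/3)(0.65347) = 0.30033.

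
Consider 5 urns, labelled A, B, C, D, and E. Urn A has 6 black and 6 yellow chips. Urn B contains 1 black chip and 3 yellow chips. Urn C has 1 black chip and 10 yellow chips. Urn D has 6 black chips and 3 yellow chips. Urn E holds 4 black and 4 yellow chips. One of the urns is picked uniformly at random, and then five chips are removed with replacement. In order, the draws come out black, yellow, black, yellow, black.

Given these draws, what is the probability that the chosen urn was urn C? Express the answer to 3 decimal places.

0.006

Under each hypothesis, the probability of the observed sequence is: P(data | urn A) = (6/12)(6/12)(6/12)(6/12)(6/12) = 0.03125; P(data | urn B) = (1/4)(3/4)(1/4)(3/4)(1/4) = 0.0087891; P(data | urn C) = (1/11)(10/11)(1/11)(10/11)(1/11) = 0.00062092; P(data | urn D) = (6/9)(3/9)(6/9)(3/9)(6/9) = 0.032922; P(data | urn E) = (4/8)(4/8)(4/8)(4/8)(4/8) = 0.03125.
Weighting by the prior gives 1/5 · 0.03125 = 0.00625, 1/5 · 0.0087891 = 0.0017578, 1/5 · 0.00062092 = 0.00012418, 1/5 · 0.032922 = 0.0065844, 1/5 · 0.03125 = 0.00625; these sum to 0.020966.
Hence P(urn C | data) = (0.00012418) / (0.020966) = 0.005923.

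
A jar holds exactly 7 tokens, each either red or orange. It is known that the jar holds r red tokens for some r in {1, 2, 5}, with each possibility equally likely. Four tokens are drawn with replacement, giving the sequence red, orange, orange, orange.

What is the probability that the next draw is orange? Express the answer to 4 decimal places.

The likelihood of the observed sequence under each hypothesis: P(data | r = 1) = (1/7)(6/7)(6/7)(6/7) = 0.089963; P(data | r = 2) = (2/7)(5/7)(5/7)(5/7) = 0.10412; P(data | r = 5) = (5/7)(2/7)(2/7)(2/7) = 0.01666.
Weighting by the prior gives 1/3 · 0.089963 = 0.029988, 1/3 · 0.10412 = 0.034708, 1/3 · 0.01666 = 0.0055532; these sum to 0.070249.
Dividing through by the total gives posterior P(r = 1 | data) = 0.42688, P(r = 2 | data) = 0.49407, P(r = 5 | data) = 0.079051.
The predictive probability is P(orange next | data) = (6/7)(0.42688) + (5/7)(0.49407) + (2/7)(0.079051) = 0.74139.

0.7414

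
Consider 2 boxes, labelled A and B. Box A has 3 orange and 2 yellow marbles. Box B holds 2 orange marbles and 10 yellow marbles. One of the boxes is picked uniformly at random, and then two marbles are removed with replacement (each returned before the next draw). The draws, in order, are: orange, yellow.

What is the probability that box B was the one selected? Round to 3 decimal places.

For each hypothesis, P(data | H) works out to: P(data | box A) = (3/5)(2/5) = 0.24; P(data | box B) = (2/12)(10/12) = 0.13889.
The prior-weighted likelihoods are 1/2 · 0.24 = 0.12, 1/2 · 0.13889 = 0.069444; these sum to 0.18944.
Therefore the posterior P(box B | data) = (0.069444) / (0.18944) = 0.36657.

0.367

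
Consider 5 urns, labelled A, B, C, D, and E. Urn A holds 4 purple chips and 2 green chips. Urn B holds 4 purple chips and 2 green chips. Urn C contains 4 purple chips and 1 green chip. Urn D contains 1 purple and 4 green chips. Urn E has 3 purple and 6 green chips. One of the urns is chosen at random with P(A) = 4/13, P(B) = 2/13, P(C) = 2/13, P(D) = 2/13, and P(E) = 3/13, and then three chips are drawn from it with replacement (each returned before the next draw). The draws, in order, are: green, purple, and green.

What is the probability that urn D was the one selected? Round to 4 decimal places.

0.2118

For each hypothesis, P(data | H) works out to: P(data | urn A) = (2/6)(4/6)(2/6) = 0.074074; P(data | urn B) = (2/6)(4/6)(2/6) = 0.074074; P(data | urn C) = (1/5)(4/5)(1/5) = 0.032; P(data | urn D) = (4/5)(1/5)(4/5) = 0.128; P(data | urn E) = (6/9)(3/9)(6/9) = 0.14815.
Multiplying each by its prior: 4/13 · 0.074074 = 0.022792, 2/13 · 0.074074 = 0.011396, 2/13 · 0.032 = 0.0049231, 2/13 · 0.128 = 0.019692, 3/13 · 0.14815 = 0.034188; these sum to 0.092991.
By Bayes' rule, P(urn D | data) = (0.019692) / (0.092991) = 0.21176.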